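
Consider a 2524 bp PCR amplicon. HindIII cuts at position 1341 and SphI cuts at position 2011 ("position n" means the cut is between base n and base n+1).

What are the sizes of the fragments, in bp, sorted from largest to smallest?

Combined cut positions (sorted): 1341, 2011.
Linear molecule, 2 cuts → 3 fragments:
  1341 − 0 = 1341 bp
  2011 − 1341 = 670 bp
  2524 − 2011 = 513 bp
Sorted largest to smallest: 1341, 670, 513 bp.

1341, 670, 513 bp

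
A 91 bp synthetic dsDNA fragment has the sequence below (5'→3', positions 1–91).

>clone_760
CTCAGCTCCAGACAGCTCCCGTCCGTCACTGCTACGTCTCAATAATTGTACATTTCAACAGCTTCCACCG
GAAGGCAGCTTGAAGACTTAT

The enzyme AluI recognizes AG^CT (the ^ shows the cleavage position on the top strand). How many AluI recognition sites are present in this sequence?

AGCT occurs starting at positions 4, 14, 60, 77.
AluI cuts at 4 sites.

4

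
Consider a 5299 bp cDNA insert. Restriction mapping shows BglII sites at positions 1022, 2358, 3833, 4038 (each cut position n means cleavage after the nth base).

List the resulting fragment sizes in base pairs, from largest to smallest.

Linear molecule, 4 cuts → 5 fragments:
  1022 − 0 = 1022 bp
  2358 − 1022 = 1336 bp
  3833 − 2358 = 1475 bp
  4038 − 3833 = 205 bp
  5299 − 4038 = 1261 bp
Sorted largest to smallest: 1475, 1336, 1261, 1022, 205 bp.

1475, 1336, 1261, 1022, 205 bp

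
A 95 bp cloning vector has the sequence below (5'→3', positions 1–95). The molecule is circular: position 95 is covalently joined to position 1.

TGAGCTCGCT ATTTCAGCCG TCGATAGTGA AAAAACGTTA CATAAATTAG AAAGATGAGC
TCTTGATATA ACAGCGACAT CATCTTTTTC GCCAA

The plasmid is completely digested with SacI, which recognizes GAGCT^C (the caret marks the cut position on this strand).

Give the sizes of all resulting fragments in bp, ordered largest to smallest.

SacI sites (GAGCTC) start at positions 2, 57.
SacI cuts after base 5 of each site (before the last base), so after positions 6, 61.
Circular molecule, 2 cuts → 2 fragments:
  7–61 → 55 bp
  62–95 then 1–6 → 34 + 6 = 40 bp
Sorted largest to smallest: 55, 40 bp.

55, 40 bp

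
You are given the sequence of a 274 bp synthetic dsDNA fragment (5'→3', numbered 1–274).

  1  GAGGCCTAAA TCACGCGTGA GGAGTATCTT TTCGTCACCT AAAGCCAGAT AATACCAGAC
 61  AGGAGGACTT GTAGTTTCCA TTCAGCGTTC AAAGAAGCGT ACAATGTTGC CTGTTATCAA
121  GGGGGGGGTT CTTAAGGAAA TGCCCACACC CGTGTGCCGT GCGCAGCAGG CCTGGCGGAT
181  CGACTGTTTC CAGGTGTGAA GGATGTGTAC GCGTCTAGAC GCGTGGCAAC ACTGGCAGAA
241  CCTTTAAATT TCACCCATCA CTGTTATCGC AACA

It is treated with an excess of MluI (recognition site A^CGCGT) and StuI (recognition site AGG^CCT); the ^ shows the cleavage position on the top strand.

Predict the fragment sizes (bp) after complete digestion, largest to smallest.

157, 55, 39, 10, 9, 4 bp

MluI sites (ACGCGT) start at positions 13, 209, 219.
MluI cuts after the first base of each site, so after positions 13, 209, 219.
StuI sites (AGGCCT) start at positions 2, 168.
StuI cuts after base 3 of each site, so after positions 4, 170.
Combined cut positions: 4, 13, 170, 209, 219.
Linear molecule, 5 cuts → 6 fragments:
  1–4 → 4 bp
  5–13 → 9 bp
  14–170 → 157 bp
  171–209 → 39 bp
  210–219 → 10 bp
  220–274 → 55 bp
Sorted largest to smallest: 157, 55, 39, 10, 9, 4 bp.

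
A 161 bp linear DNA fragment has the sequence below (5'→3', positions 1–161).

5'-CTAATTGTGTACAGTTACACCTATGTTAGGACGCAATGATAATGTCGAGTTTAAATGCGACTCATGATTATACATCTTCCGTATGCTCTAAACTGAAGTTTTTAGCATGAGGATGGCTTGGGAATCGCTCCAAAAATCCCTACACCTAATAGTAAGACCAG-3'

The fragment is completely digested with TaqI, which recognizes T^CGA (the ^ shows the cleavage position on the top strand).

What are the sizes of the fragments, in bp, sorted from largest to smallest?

116, 45 bp

The TaqI site (TCGA) starts at position 45.
TaqI cuts after the first base of each site, so after position 45.
Linear molecule, 1 cut → 2 fragments:
  1–45 → 45 bp
  46–161 → 116 bp
Sorted largest to smallest: 116, 45 bp.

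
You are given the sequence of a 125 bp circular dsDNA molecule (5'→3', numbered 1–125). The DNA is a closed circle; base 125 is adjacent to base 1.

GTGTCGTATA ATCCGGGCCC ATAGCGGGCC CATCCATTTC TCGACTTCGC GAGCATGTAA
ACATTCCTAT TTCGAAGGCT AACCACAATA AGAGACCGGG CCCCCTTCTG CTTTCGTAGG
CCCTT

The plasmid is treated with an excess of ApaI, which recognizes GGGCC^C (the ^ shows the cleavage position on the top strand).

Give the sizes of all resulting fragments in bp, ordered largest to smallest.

72, 42, 11 bp

ApaI sites (GGGCCC) start at positions 15, 26, 98.
ApaI cuts after base 5 of each site (before the last base), so after positions 19, 30, 102.
Circular molecule, 3 cuts → 3 fragments:
  20–30 → 11 bp
  31–102 → 72 bp
  103–125 then 1–19 → 23 + 19 = 42 bp
Sorted largest to smallest: 72, 42, 11 bp.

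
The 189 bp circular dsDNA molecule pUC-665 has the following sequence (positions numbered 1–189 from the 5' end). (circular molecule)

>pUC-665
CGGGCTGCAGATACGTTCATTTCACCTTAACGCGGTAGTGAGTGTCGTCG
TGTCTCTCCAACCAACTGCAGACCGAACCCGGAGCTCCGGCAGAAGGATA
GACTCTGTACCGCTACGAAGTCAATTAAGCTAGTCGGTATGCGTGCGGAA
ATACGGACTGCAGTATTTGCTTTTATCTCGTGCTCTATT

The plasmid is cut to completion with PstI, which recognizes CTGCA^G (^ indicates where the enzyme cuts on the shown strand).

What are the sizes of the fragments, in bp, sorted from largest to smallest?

92, 61, 36 bp

PstI sites (CTGCAG) start at positions 5, 66, 158.
PstI cuts after base 5 of each site (before the last base), so after positions 9, 70, 162.
Circular molecule, 3 cuts → 3 fragments:
  10–70 → 61 bp
  71–162 → 92 bp
  163–189 then 1–9 → 27 + 9 = 36 bp
Sorted largest to smallest: 92, 61, 36 bp.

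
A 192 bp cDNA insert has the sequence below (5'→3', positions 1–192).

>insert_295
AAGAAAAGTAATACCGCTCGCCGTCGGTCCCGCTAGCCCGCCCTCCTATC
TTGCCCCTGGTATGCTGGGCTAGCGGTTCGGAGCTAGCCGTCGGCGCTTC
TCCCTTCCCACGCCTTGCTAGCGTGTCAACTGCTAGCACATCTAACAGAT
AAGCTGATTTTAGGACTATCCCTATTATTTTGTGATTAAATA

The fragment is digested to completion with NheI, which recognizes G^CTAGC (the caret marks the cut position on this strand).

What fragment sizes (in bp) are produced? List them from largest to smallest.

NheI sites (GCTAGC) start at positions 32, 69, 83, 117, 132.
NheI cuts after the first base of each site, so after positions 32, 69, 83, 117, 132.
Linear molecule, 5 cuts → 6 fragments:
  1–32 → 32 bp
  33–69 → 37 bp
  70–83 → 14 bp
  84–117 → 34 bp
  118–132 → 15 bp
  133–192 → 60 bp
Sorted largest to smallest: 60, 37, 34, 32, 15, 14 bp.

60, 37, 34, 32, 15, 14 bp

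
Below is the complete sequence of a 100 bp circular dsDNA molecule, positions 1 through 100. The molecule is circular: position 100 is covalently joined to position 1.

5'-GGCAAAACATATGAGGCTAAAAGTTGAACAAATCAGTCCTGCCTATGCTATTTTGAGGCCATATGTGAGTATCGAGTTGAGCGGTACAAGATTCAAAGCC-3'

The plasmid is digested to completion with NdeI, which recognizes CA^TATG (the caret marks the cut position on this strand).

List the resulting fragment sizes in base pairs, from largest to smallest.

52, 48 bp

NdeI sites (CATATG) start at positions 8, 60.
NdeI cuts after base 2 of each site, so after positions 9, 61.
Circular molecule, 2 cuts → 2 fragments:
  10–61 → 52 bp
  62–100 then 1–9 → 39 + 9 = 48 bp
Sorted largest to smallest: 52, 48 bp.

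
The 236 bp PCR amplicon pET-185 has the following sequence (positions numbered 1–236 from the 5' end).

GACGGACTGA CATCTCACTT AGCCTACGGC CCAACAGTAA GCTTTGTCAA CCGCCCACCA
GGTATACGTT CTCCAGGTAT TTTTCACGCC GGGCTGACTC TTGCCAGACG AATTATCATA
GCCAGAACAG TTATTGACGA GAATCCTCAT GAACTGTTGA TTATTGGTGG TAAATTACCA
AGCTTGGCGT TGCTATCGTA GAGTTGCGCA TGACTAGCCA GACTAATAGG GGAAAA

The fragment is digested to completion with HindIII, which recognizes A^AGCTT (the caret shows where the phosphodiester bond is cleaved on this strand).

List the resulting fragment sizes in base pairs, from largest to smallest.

HindIII sites (AAGCTT) start at positions 39, 180.
HindIII cuts after the first base of each site, so after positions 39, 180.
Linear molecule, 2 cuts → 3 fragments:
  1–39 → 39 bp
  40–180 → 141 bp
  181–236 → 56 bp
Sorted largest to smallest: 141, 56, 39 bp.

141, 56, 39 bp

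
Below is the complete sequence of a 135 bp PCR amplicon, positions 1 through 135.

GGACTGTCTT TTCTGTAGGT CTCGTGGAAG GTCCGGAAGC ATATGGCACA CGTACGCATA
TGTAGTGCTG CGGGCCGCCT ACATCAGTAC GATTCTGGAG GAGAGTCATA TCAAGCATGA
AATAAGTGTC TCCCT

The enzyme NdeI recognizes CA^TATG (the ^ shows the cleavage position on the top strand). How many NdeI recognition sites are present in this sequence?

CATATG occurs starting at positions 40, 57.
NdeI cuts at 2 sites.

2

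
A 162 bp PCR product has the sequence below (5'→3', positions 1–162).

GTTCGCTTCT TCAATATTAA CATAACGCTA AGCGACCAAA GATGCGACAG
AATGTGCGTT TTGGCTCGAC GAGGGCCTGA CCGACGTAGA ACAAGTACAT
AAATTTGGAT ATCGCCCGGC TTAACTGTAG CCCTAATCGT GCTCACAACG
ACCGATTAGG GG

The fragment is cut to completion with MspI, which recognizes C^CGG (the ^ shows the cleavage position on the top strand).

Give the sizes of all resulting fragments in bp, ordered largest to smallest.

The MspI site (CCGG) starts at position 116.
MspI cuts after the first base of each site, so after position 116.
Linear molecule, 1 cut → 2 fragments:
  1–116 → 116 bp
  117–162 → 46 bp
Sorted largest to smallest: 116, 46 bp.

116, 46 bp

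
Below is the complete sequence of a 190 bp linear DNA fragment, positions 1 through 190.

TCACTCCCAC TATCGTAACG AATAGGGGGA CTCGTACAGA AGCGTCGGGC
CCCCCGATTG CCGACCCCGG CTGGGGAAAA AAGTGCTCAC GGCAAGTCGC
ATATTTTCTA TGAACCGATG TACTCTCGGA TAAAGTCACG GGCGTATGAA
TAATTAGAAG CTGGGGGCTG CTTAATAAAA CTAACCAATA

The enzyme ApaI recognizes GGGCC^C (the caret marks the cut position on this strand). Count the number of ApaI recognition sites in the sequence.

GGGCCC occurs starting at position 47.
ApaI cuts at 1 site.

1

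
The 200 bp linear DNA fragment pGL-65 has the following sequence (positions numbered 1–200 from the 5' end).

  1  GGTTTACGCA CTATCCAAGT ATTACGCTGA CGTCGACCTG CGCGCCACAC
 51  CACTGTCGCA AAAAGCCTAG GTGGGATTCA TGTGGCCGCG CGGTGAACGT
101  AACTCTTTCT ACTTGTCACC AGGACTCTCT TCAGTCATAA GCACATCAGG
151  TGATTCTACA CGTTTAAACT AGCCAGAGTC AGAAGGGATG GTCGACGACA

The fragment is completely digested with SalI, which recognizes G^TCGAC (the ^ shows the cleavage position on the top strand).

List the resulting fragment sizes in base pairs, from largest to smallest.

SalI sites (GTCGAC) start at positions 32, 191.
SalI cuts after the first base of each site, so after positions 32, 191.
Linear molecule, 2 cuts → 3 fragments:
  1–32 → 32 bp
  33–191 → 159 bp
  192–200 → 9 bp
Sorted largest to smallest: 159, 32, 9 bp.

159, 32, 9 bp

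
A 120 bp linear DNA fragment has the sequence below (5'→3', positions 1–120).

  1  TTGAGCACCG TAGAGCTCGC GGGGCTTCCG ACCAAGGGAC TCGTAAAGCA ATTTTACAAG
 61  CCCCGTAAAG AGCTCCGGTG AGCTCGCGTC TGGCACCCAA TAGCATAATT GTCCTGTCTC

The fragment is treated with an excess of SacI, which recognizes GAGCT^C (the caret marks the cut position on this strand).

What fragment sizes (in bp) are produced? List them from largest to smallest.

57, 36, 17, 10 bp

SacI sites (GAGCTC) start at positions 13, 70, 80.
SacI cuts after base 5 of each site (before the last base), so after positions 17, 74, 84.
Linear molecule, 3 cuts → 4 fragments:
  1–17 → 17 bp
  18–74 → 57 bp
  75–84 → 10 bp
  85–120 → 36 bp
Sorted largest to smallest: 57, 36, 17, 10 bp.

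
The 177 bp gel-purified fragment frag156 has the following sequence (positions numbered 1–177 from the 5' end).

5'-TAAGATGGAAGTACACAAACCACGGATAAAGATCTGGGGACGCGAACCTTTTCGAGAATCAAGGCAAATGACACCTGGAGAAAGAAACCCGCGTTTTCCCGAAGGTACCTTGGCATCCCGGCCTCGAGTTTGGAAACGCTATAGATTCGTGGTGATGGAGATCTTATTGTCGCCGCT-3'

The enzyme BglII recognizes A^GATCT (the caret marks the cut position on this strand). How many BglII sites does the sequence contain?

2

AGATCT occurs starting at positions 30, 159.
BglII cuts at 2 sites.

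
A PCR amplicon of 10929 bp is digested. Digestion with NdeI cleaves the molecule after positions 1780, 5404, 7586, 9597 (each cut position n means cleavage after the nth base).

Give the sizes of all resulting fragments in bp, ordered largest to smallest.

3624, 2182, 2011, 1780, 1332 bp

Linear molecule, 4 cuts → 5 fragments:
  1780 − 0 = 1780 bp
  5404 − 1780 = 3624 bp
  7586 − 5404 = 2182 bp
  9597 − 7586 = 2011 bp
  10929 − 9597 = 1332 bp
Sorted largest to smallest: 3624, 2182, 2011, 1780, 1332 bp.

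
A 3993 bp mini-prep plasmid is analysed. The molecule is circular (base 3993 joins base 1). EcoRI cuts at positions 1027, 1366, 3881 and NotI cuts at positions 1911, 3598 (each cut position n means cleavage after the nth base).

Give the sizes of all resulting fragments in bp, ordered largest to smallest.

1687, 1139, 545, 339, 283 bp

Combined cut positions (sorted): 1027, 1366, 1911, 3598, 3881.
Circular molecule, 5 cuts → 5 fragments:
  1366 − 1027 = 339 bp
  1911 − 1366 = 545 bp
  3598 − 1911 = 1687 bp
  3881 − 3598 = 283 bp
  wrap: 3993 − 3881 + 1027 = 1139 bp
Sorted largest to smallest: 1687, 1139, 545, 339, 283 bp.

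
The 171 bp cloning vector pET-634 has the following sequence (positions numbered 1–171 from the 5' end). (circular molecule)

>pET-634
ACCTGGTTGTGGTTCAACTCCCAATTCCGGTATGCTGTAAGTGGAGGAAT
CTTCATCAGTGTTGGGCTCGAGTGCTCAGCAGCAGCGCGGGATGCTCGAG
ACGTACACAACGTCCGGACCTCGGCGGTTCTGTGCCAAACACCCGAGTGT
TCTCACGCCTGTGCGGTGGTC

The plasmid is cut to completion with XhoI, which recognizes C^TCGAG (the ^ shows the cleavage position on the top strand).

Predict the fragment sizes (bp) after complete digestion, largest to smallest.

XhoI sites (CTCGAG) start at positions 67, 95.
XhoI cuts after the first base of each site, so after positions 67, 95.
Circular molecule, 2 cuts → 2 fragments:
  68–95 → 28 bp
  96–171 then 1–67 → 76 + 67 = 143 bp
Sorted largest to smallest: 143, 28 bp.

143, 28 bp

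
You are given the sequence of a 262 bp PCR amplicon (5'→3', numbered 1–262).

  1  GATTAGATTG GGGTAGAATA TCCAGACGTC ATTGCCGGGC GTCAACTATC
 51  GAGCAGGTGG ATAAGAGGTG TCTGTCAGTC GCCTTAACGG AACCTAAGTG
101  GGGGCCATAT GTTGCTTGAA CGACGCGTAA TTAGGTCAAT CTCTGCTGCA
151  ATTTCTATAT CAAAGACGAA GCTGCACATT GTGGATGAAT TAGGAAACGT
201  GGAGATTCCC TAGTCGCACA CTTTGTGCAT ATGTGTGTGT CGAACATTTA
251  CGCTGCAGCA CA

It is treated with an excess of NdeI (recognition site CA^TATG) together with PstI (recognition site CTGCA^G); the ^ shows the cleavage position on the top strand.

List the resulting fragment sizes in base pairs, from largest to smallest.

122, 107, 28, 5 bp

NdeI sites (CATATG) start at positions 106, 228.
NdeI cuts after base 2 of each site, so after positions 107, 229.
The PstI site (CTGCAG) starts at position 253.
PstI cuts after base 5 of each site (before the last base), so after position 257.
Combined cut positions: 107, 229, 257.
Linear molecule, 3 cuts → 4 fragments:
  1–107 → 107 bp
  108–229 → 122 bp
  230–257 → 28 bp
  258–262 → 5 bp
Sorted largest to smallest: 122, 107, 28, 5 bp.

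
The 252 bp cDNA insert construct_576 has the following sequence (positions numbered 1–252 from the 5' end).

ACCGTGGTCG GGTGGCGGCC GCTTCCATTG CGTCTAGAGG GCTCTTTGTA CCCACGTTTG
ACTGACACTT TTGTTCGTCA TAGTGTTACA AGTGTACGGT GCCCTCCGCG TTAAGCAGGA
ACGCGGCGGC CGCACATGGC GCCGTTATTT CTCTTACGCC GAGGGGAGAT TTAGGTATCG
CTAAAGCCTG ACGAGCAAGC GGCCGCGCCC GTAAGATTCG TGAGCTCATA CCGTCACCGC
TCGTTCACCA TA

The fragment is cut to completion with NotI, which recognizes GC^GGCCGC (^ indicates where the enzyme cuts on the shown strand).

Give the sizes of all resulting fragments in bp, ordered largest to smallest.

NotI sites (GCGGCCGC) start at positions 15, 126, 199.
NotI cuts after base 2 of each site, so after positions 16, 127, 200.
Linear molecule, 3 cuts → 4 fragments:
  1–16 → 16 bp
  17–127 → 111 bp
  128–200 → 73 bp
  201–252 → 52 bp
Sorted largest to smallest: 111, 73, 52, 16 bp.

111, 73, 52, 16 bp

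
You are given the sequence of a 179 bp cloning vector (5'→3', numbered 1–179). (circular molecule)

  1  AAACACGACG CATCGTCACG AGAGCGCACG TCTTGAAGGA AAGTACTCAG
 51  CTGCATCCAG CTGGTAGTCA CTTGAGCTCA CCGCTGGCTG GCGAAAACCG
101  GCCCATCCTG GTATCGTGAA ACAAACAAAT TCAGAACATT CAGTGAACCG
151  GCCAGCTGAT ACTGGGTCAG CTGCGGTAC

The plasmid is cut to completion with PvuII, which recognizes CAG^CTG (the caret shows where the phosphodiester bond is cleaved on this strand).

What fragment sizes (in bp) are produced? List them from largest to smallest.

95, 59, 15, 10 bp

PvuII sites (CAGCTG) start at positions 48, 58, 153, 168.
PvuII cuts after base 3 of each site, so after positions 50, 60, 155, 170.
Circular molecule, 4 cuts → 4 fragments:
  51–60 → 10 bp
  61–155 → 95 bp
  156–170 → 15 bp
  171–179 then 1–50 → 9 + 50 = 59 bp
Sorted largest to smallest: 95, 59, 15, 10 bp.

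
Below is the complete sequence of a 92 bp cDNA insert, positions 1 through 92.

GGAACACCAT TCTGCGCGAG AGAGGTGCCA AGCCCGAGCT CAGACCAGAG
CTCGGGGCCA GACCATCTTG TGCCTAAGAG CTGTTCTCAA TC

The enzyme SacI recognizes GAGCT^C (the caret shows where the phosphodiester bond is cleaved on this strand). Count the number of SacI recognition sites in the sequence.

2

GAGCTC occurs starting at positions 36, 48.
SacI cuts at 2 sites.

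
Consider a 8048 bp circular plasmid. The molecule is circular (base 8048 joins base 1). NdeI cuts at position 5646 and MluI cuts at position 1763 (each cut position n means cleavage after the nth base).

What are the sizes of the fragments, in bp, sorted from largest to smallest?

4165, 3883 bp

Combined cut positions (sorted): 1763, 5646.
Circular molecule, 2 cuts → 2 fragments:
  5646 − 1763 = 3883 bp
  wrap: 8048 − 5646 + 1763 = 4165 bp
Sorted largest to smallest: 4165, 3883 bp.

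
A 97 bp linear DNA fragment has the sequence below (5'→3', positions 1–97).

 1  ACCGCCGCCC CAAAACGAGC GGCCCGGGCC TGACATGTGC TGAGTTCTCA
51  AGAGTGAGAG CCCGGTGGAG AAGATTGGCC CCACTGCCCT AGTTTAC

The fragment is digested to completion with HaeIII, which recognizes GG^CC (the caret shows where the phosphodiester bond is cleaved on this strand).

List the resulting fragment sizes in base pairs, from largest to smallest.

HaeIII sites (GGCC) start at positions 21, 27, 77.
HaeIII cuts after base 2 of each site, so after positions 22, 28, 78.
Linear molecule, 3 cuts → 4 fragments:
  1–22 → 22 bp
  23–28 → 6 bp
  29–78 → 50 bp
  79–97 → 19 bp
Sorted largest to smallest: 50, 22, 19, 6 bp.

50, 22, 19, 6 bp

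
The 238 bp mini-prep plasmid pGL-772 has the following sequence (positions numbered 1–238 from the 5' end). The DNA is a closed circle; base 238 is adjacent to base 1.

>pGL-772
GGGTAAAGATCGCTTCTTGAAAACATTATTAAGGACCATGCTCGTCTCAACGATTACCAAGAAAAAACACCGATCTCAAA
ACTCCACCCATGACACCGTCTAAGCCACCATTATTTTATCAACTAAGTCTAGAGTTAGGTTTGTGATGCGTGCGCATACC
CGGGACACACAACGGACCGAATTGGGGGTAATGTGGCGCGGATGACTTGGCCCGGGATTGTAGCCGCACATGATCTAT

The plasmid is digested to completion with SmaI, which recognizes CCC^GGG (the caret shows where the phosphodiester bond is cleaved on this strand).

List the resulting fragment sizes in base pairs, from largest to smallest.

186, 52 bp

SmaI sites (CCCGGG) start at positions 159, 211.
SmaI cuts after base 3 of each site, so after positions 161, 213.
Circular molecule, 2 cuts → 2 fragments:
  162–213 → 52 bp
  214–238 then 1–161 → 25 + 161 = 186 bp
Sorted largest to smallest: 186, 52 bp.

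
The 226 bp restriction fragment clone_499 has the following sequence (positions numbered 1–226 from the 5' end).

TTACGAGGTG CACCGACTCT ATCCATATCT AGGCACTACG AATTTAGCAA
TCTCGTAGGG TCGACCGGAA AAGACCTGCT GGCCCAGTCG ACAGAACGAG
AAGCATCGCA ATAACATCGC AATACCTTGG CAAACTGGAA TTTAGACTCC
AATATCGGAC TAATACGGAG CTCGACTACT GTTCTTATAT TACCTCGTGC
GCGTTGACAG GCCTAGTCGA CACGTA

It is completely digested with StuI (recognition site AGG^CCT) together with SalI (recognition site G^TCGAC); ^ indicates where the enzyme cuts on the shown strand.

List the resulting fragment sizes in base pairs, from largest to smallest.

The StuI site (AGGCCT) starts at position 209.
StuI cuts after base 3 of each site, so after position 211.
SalI sites (GTCGAC) start at positions 60, 87, 216.
SalI cuts after the first base of each site, so after positions 60, 87, 216.
Combined cut positions: 60, 87, 211, 216.
Linear molecule, 4 cuts → 5 fragments:
  1–60 → 60 bp
  61–87 → 27 bp
  88–211 → 124 bp
  212–216 → 5 bp
  217–226 → 10 bp
Sorted largest to smallest: 124, 60, 27, 10, 5 bp.

124, 60, 27, 10, 5 bp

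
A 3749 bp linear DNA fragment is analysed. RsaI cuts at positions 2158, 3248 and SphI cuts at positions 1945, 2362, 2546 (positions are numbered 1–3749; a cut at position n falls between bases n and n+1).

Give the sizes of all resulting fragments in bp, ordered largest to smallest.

1945, 702, 501, 213, 204, 184 bp

Combined cut positions (sorted): 1945, 2158, 2362, 2546, 3248.
Linear molecule, 5 cuts → 6 fragments:
  1945 − 0 = 1945 bp
  2158 − 1945 = 213 bp
  2362 − 2158 = 204 bp
  2546 − 2362 = 184 bp
  3248 − 2546 = 702 bp
  3749 − 3248 = 501 bp
Sorted largest to smallest: 1945, 702, 501, 213, 204, 184 bp.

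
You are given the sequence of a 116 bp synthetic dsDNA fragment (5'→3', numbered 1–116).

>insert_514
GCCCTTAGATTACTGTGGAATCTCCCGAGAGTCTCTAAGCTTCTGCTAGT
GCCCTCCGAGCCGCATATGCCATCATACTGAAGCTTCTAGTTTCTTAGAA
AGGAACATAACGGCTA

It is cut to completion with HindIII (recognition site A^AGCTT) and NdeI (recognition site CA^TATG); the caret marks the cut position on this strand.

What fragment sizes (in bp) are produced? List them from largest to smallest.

37, 35, 28, 16 bp

HindIII sites (AAGCTT) start at positions 37, 81.
HindIII cuts after the first base of each site, so after positions 37, 81.
The NdeI site (CATATG) starts at position 64.
NdeI cuts after base 2 of each site, so after position 65.
Combined cut positions: 37, 65, 81.
Linear molecule, 3 cuts → 4 fragments:
  1–37 → 37 bp
  38–65 → 28 bp
  66–81 → 16 bp
  82–116 → 35 bp
Sorted largest to smallest: 37, 35, 28, 16 bp.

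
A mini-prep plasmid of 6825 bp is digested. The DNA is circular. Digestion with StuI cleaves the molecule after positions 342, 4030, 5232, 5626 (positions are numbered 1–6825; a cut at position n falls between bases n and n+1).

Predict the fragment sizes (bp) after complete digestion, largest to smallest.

3688, 1541, 1202, 394 bp

Circular molecule, 4 cuts → 4 fragments:
  4030 − 342 = 3688 bp
  5232 − 4030 = 1202 bp
  5626 − 5232 = 394 bp
  wrap: 6825 − 5626 + 342 = 1541 bp
Sorted largest to smallest: 3688, 1541, 1202, 394 bp.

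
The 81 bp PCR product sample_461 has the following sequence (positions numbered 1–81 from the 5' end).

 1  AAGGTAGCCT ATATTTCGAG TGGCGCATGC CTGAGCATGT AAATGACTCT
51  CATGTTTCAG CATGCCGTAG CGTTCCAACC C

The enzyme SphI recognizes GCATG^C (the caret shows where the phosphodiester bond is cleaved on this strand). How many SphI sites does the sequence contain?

GCATGC occurs starting at positions 25, 60.
SphI cuts at 2 sites.

2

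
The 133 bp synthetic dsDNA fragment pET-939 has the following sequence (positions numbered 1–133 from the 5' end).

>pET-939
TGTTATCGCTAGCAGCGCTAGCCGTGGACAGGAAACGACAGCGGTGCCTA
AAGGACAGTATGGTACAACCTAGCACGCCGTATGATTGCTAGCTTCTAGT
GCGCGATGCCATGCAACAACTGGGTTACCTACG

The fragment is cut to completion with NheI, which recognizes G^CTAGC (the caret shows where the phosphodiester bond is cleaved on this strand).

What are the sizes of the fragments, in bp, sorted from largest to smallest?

71, 45, 9, 8 bp

NheI sites (GCTAGC) start at positions 8, 17, 88.
NheI cuts after the first base of each site, so after positions 8, 17, 88.
Linear molecule, 3 cuts → 4 fragments:
  1–8 → 8 bp
  9–17 → 9 bp
  18–88 → 71 bp
  89–133 → 45 bp
Sorted largest to smallest: 71, 45, 9, 8 bp.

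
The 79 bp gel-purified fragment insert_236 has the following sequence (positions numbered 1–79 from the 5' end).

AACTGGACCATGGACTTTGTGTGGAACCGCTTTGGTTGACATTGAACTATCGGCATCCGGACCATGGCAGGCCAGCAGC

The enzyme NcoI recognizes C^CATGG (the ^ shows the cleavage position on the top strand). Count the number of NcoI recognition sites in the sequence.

2

CCATGG occurs starting at positions 8, 62.
NcoI cuts at 2 sites.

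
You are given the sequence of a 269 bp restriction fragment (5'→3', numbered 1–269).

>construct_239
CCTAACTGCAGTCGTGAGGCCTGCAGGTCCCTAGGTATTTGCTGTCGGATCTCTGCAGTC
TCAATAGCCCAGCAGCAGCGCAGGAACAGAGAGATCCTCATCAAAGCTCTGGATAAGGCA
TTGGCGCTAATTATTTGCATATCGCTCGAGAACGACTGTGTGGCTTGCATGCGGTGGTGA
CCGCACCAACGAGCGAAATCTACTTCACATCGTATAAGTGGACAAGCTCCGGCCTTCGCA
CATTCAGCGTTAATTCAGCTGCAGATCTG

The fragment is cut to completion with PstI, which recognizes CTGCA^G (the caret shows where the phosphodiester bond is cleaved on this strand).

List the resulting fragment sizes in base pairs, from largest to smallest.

PstI sites (CTGCAG) start at positions 6, 21, 53, 259.
PstI cuts after base 5 of each site (before the last base), so after positions 10, 25, 57, 263.
Linear molecule, 4 cuts → 5 fragments:
  1–10 → 10 bp
  11–25 → 15 bp
  26–57 → 32 bp
  58–263 → 206 bp
  264–269 → 6 bp
Sorted largest to smallest: 206, 32, 15, 10, 6 bp.

206, 32, 15, 10, 6 bp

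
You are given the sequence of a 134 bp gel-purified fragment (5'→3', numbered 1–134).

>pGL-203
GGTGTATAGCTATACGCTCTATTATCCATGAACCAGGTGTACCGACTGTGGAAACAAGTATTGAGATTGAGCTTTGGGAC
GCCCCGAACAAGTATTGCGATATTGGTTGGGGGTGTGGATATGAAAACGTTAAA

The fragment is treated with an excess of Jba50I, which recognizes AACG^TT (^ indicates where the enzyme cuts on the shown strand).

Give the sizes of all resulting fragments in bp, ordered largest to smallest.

The Jba50I site (AACGTT) starts at position 126.
Jba50I cuts after base 4 of each site, so after position 129.
Linear molecule, 1 cut → 2 fragments:
  1–129 → 129 bp
  130–134 → 5 bp
Sorted largest to smallest: 129, 5 bp.

129, 5 bp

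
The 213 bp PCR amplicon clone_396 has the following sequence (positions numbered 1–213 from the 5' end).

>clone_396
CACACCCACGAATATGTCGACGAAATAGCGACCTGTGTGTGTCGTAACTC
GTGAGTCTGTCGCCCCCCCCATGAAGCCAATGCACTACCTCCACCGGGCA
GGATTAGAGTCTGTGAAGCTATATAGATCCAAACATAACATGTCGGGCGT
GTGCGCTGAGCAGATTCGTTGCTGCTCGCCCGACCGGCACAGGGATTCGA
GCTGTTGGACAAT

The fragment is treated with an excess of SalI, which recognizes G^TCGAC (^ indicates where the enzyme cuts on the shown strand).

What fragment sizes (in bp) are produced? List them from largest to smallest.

197, 16 bp

The SalI site (GTCGAC) starts at position 16.
SalI cuts after the first base of each site, so after position 16.
Linear molecule, 1 cut → 2 fragments:
  1–16 → 16 bp
  17–213 → 197 bp
Sorted largest to smallest: 197, 16 bp.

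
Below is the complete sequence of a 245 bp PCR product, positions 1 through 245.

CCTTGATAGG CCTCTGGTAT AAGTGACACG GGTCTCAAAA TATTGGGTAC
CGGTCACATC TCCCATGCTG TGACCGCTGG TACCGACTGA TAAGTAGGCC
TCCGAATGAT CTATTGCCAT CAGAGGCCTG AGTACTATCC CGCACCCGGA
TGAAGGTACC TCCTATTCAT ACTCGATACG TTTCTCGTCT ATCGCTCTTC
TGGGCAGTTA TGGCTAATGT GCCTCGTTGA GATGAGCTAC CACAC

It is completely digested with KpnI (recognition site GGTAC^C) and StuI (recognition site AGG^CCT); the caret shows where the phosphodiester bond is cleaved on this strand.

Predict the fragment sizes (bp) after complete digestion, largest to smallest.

86, 40, 33, 33, 28, 15, 10 bp

KpnI sites (GGTACC) start at positions 46, 79, 155.
KpnI cuts after base 5 of each site (before the last base), so after positions 50, 83, 159.
StuI sites (AGGCCT) start at positions 8, 96, 124.
StuI cuts after base 3 of each site, so after positions 10, 98, 126.
Combined cut positions: 10, 50, 83, 98, 126, 159.
Linear molecule, 6 cuts → 7 fragments:
  1–10 → 10 bp
  11–50 → 40 bp
  51–83 → 33 bp
  84–98 → 15 bp
  99–126 → 28 bp
  127–159 → 33 bp
  160–245 → 86 bp
Sorted largest to smallest: 86, 40, 33, 33, 28, 15, 10 bp.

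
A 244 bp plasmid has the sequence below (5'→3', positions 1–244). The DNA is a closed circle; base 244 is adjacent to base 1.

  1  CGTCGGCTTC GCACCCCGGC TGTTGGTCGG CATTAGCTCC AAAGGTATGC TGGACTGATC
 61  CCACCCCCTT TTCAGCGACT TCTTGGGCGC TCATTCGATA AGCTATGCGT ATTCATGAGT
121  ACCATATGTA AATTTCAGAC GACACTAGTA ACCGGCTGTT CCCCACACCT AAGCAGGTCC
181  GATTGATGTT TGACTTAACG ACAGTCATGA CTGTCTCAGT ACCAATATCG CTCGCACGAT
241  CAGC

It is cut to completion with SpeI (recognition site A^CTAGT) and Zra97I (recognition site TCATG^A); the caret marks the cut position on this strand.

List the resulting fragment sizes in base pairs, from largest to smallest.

152, 65, 27 bp

The SpeI site (ACTAGT) starts at position 144.
SpeI cuts after the first base of each site, so after position 144.
Zra97I sites (TCATGA) start at positions 113, 205.
Zra97I cuts after base 5 of each site (before the last base), so after positions 117, 209.
Combined cut positions: 117, 144, 209.
Circular molecule, 3 cuts → 3 fragments:
  118–144 → 27 bp
  145–209 → 65 bp
  210–244 then 1–117 → 35 + 117 = 152 bp
Sorted largest to smallest: 152, 65, 27 bp.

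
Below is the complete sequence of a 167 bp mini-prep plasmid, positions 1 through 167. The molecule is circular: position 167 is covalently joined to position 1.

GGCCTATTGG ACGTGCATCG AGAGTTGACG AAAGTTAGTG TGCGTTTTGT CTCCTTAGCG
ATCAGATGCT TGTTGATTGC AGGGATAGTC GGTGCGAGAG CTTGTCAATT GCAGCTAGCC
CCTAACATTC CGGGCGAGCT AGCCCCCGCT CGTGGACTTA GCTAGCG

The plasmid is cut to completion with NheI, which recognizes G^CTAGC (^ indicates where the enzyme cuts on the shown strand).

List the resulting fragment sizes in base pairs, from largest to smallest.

120, 24, 23 bp

NheI sites (GCTAGC) start at positions 114, 138, 161.
NheI cuts after the first base of each site, so after positions 114, 138, 161.
Circular molecule, 3 cuts → 3 fragments:
  115–138 → 24 bp
  139–161 → 23 bp
  162–167 then 1–114 → 6 + 114 = 120 bp
Sorted largest to smallest: 120, 24, 23 bp.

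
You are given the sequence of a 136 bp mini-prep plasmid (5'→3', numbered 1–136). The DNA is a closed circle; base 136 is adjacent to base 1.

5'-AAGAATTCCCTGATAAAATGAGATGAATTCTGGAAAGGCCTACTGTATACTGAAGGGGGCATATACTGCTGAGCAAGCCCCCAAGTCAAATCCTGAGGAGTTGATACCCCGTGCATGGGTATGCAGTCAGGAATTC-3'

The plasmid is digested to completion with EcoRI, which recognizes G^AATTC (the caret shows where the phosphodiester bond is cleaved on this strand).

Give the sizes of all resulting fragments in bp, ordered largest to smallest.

106, 22, 8 bp

EcoRI sites (GAATTC) start at positions 3, 25, 131.
EcoRI cuts after the first base of each site, so after positions 3, 25, 131.
Circular molecule, 3 cuts → 3 fragments:
  4–25 → 22 bp
  26–131 → 106 bp
  132–136 then 1–3 → 5 + 3 = 8 bp
Sorted largest to smallest: 106, 22, 8 bp.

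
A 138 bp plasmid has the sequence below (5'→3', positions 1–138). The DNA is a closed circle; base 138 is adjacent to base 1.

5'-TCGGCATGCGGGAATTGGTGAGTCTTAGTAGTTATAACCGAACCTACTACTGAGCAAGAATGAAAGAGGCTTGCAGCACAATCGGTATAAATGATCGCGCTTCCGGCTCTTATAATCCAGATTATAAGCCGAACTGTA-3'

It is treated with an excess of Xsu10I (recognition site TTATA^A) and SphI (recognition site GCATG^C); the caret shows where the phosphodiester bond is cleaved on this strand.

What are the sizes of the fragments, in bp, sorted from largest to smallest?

78, 28, 20, 12 bp

Xsu10I sites (TTATAA) start at positions 32, 110, 122.
Xsu10I cuts after base 5 of each site (before the last base), so after positions 36, 114, 126.
The SphI site (GCATGC) starts at position 4.
SphI cuts after base 5 of each site (before the last base), so after position 8.
Combined cut positions: 8, 36, 114, 126.
Circular molecule, 4 cuts → 4 fragments:
  9–36 → 28 bp
  37–114 → 78 bp
  115–126 → 12 bp
  127–138 then 1–8 → 12 + 8 = 20 bp
Sorted largest to smallest: 78, 28, 20, 12 bp.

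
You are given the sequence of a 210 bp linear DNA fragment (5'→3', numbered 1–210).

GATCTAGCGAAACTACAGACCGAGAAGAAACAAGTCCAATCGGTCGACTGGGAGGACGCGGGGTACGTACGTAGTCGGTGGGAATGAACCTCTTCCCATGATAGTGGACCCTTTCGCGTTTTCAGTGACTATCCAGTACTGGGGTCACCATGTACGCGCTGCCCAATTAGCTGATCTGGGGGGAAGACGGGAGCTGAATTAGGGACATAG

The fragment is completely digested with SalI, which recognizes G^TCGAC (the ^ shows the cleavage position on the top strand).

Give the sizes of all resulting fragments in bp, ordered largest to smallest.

167, 43 bp

The SalI site (GTCGAC) starts at position 43.
SalI cuts after the first base of each site, so after position 43.
Linear molecule, 1 cut → 2 fragments:
  1–43 → 43 bp
  44–210 → 167 bp
Sorted largest to smallest: 167, 43 bp.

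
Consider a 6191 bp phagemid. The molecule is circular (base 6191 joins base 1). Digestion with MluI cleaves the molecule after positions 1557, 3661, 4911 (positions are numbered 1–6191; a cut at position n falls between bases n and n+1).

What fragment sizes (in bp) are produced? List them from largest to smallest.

Circular molecule, 3 cuts → 3 fragments:
  3661 − 1557 = 2104 bp
  4911 − 3661 = 1250 bp
  wrap: 6191 − 4911 + 1557 = 2837 bp
Sorted largest to smallest: 2837, 2104, 1250 bp.

2837, 2104, 1250 bp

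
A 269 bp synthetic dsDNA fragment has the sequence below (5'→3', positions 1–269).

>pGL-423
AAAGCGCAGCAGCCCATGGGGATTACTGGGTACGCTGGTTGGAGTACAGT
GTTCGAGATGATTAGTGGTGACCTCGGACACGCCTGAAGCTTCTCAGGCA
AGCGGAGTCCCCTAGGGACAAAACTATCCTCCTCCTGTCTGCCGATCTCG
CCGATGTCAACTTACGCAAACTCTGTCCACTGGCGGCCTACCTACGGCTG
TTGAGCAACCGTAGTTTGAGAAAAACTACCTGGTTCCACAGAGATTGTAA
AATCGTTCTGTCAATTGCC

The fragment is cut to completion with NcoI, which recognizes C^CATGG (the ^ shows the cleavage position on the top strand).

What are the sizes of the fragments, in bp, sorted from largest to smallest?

255, 14 bp

The NcoI site (CCATGG) starts at position 14.
NcoI cuts after the first base of each site, so after position 14.
Linear molecule, 1 cut → 2 fragments:
  1–14 → 14 bp
  15–269 → 255 bp
Sorted largest to smallest: 255, 14 bp.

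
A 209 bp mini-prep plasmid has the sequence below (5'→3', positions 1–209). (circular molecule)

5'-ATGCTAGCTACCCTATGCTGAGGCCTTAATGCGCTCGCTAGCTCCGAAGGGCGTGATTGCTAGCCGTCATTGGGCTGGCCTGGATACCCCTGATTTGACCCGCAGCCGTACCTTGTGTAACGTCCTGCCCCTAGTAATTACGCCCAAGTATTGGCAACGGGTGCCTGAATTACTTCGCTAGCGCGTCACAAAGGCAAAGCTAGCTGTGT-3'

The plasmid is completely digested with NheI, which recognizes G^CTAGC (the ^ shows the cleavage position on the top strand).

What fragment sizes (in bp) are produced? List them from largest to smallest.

NheI sites (GCTAGC) start at positions 3, 37, 59, 177, 199.
NheI cuts after the first base of each site, so after positions 3, 37, 59, 177, 199.
Circular molecule, 5 cuts → 5 fragments:
  4–37 → 34 bp
  38–59 → 22 bp
  60–177 → 118 bp
  178–199 → 22 bp
  200–209 then 1–3 → 10 + 3 = 13 bp
Sorted largest to smallest: 118, 34, 22, 22, 13 bp.

118, 34, 22, 22, 13 bp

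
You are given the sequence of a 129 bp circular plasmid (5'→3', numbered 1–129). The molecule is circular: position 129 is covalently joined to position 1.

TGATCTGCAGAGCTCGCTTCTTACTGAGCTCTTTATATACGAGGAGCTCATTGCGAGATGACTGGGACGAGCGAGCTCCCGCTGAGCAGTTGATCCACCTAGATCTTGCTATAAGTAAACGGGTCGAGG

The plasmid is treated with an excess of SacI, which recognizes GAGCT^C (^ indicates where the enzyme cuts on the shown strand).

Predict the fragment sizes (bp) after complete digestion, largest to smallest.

66, 29, 18, 16 bp

SacI sites (GAGCTC) start at positions 10, 26, 44, 73.
SacI cuts after base 5 of each site (before the last base), so after positions 14, 30, 48, 77.
Circular molecule, 4 cuts → 4 fragments:
  15–30 → 16 bp
  31–48 → 18 bp
  49–77 → 29 bp
  78–129 then 1–14 → 52 + 14 = 66 bp
Sorted largest to smallest: 66, 29, 18, 16 bp.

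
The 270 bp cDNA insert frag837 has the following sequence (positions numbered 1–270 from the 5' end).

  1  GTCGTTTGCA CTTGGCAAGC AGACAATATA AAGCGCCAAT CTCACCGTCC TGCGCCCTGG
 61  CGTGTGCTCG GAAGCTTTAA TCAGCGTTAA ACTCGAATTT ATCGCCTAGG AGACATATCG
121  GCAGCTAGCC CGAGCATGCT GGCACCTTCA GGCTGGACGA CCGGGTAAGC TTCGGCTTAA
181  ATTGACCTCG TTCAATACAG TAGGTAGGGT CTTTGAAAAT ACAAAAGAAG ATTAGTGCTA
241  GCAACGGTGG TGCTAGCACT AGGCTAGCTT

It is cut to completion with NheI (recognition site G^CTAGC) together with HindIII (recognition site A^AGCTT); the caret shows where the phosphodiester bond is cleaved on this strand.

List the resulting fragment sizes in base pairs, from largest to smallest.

72, 70, 52, 43, 15, 11, 7 bp

NheI sites (GCTAGC) start at positions 124, 237, 252, 263.
NheI cuts after the first base of each site, so after positions 124, 237, 252, 263.
HindIII sites (AAGCTT) start at positions 72, 167.
HindIII cuts after the first base of each site, so after positions 72, 167.
Combined cut positions: 72, 124, 167, 237, 252, 263.
Linear molecule, 6 cuts → 7 fragments:
  1–72 → 72 bp
  73–124 → 52 bp
  125–167 → 43 bp
  168–237 → 70 bp
  238–252 → 15 bp
  253–263 → 11 bp
  264–270 → 7 bp
Sorted largest to smallest: 72, 70, 52, 43, 15, 11, 7 bp.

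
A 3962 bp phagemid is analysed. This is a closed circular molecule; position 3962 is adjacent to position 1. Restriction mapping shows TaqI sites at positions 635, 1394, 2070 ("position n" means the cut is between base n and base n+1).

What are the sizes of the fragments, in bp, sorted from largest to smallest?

2527, 759, 676 bp

Circular molecule, 3 cuts → 3 fragments:
  1394 − 635 = 759 bp
  2070 − 1394 = 676 bp
  wrap: 3962 − 2070 + 635 = 2527 bp
Sorted largest to smallest: 2527, 759, 676 bp.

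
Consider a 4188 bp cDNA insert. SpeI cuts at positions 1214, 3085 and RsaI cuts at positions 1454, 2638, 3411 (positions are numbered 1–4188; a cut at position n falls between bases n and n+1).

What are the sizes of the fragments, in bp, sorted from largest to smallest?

1214, 1184, 777, 447, 326, 240 bp

Combined cut positions (sorted): 1214, 1454, 2638, 3085, 3411.
Linear molecule, 5 cuts → 6 fragments:
  1214 − 0 = 1214 bp
  1454 − 1214 = 240 bp
  2638 − 1454 = 1184 bp
  3085 − 2638 = 447 bp
  3411 − 3085 = 326 bp
  4188 − 3411 = 777 bp
Sorted largest to smallest: 1214, 1184, 777, 447, 326, 240 bp.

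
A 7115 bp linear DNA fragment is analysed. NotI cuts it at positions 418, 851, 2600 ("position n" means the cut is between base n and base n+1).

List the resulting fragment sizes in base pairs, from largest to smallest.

4515, 1749, 433, 418 bp

Linear molecule, 3 cuts → 4 fragments:
  418 − 0 = 418 bp
  851 − 418 = 433 bp
  2600 − 851 = 1749 bp
  7115 − 2600 = 4515 bp
Sorted largest to smallest: 4515, 1749, 433, 418 bp.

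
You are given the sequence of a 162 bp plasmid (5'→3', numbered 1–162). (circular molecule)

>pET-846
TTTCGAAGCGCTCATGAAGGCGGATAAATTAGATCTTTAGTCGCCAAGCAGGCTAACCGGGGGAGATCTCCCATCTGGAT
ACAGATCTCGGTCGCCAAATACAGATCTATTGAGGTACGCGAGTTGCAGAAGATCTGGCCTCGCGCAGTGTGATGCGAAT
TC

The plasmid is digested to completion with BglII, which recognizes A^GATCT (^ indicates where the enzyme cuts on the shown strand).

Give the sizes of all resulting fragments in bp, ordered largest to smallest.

BglII sites (AGATCT) start at positions 31, 64, 83, 103, 131.
BglII cuts after the first base of each site, so after positions 31, 64, 83, 103, 131.
Circular molecule, 5 cuts → 5 fragments:
  32–64 → 33 bp
  65–83 → 19 bp
  84–103 → 20 bp
  104–131 → 28 bp
  132–162 then 1–31 → 31 + 31 = 62 bp
Sorted largest to smallest: 62, 33, 28, 20, 19 bp.

62, 33, 28, 20, 19 bp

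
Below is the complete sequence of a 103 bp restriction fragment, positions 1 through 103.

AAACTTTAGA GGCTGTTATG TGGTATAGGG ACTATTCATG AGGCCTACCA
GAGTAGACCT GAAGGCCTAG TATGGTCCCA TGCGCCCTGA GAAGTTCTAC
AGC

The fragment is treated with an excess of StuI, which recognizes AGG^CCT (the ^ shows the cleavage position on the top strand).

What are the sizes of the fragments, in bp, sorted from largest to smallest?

StuI sites (AGGCCT) start at positions 41, 63.
StuI cuts after base 3 of each site, so after positions 43, 65.
Linear molecule, 2 cuts → 3 fragments:
  1–43 → 43 bp
  44–65 → 22 bp
  66–103 → 38 bp
Sorted largest to smallest: 43, 38, 22 bp.

43, 38, 22 bp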